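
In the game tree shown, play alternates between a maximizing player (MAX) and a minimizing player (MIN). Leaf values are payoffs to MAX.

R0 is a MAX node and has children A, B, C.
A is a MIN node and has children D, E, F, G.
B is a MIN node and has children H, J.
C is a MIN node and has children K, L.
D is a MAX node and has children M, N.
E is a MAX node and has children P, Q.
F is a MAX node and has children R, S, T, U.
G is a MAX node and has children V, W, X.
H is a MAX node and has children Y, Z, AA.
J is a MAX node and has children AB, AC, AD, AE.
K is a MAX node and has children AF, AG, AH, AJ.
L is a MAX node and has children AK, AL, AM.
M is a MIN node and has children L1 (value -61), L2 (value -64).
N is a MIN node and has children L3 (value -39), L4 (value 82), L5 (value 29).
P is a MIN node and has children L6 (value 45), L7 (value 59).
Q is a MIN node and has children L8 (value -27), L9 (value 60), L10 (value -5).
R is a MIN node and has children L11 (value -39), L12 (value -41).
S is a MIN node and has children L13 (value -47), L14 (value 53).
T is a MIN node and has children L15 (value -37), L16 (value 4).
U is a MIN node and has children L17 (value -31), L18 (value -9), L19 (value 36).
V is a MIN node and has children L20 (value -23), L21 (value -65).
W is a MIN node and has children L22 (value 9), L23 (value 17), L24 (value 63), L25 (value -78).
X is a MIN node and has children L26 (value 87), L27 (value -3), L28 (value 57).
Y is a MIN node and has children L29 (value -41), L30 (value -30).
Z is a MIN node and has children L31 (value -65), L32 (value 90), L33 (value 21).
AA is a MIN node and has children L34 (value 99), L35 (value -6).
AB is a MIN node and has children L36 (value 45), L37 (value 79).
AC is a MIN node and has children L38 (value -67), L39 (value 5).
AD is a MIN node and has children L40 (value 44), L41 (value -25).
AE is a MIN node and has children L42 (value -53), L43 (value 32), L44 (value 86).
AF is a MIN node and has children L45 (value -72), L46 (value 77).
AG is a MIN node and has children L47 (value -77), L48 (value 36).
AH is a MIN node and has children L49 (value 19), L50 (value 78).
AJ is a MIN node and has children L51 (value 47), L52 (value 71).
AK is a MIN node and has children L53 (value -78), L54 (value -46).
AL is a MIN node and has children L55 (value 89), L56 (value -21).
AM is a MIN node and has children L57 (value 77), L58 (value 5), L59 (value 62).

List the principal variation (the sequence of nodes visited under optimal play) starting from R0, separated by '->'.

M (MIN): min(-61, -64) = -64
N (MIN): min(-39, 82, 29) = -39
D (MAX): max(-64, -39) = -39
P (MIN): min(45, 59) = 45
Q (MIN): min(-27, 60, -5) = -27
E (MAX): max(45, -27) = 45
R (MIN): min(-39, -41) = -41
S (MIN): min(-47, 53) = -47
T (MIN): min(-37, 4) = -37
U (MIN): min(-31, -9, 36) = -31
F (MAX): max(-41, -47, -37, -31) = -31
V (MIN): min(-23, -65) = -65
W (MIN): min(9, 17, 63, -78) = -78
X (MIN): min(87, -3, 57) = -3
G (MAX): max(-65, -78, -3) = -3
A (MIN): min(-39, 45, -31, -3) = -39
Y (MIN): min(-41, -30) = -41
Z (MIN): min(-65, 90, 21) = -65
AA (MIN): min(99, -6) = -6
H (MAX): max(-41, -65, -6) = -6
AB (MIN): min(45, 79) = 45
AC (MIN): min(-67, 5) = -67
AD (MIN): min(44, -25) = -25
AE (MIN): min(-53, 32, 86) = -53
J (MAX): max(45, -67, -25, -53) = 45
B (MIN): min(-6, 45) = -6
AF (MIN): min(-72, 77) = -72
AG (MIN): min(-77, 36) = -77
AH (MIN): min(19, 78) = 19
AJ (MIN): min(47, 71) = 47
K (MAX): max(-72, -77, 19, 47) = 47
AK (MIN): min(-78, -46) = -78
AL (MIN): min(89, -21) = -21
AM (MIN): min(77, 5, 62) = 5
L (MAX): max(-78, -21, 5) = 5
C (MIN): min(47, 5) = 5
R0 (MAX): max(-39, -6, 5) = 5
At R0, MAX picks C (highest: 5).
At C, MIN picks L (lowest: 5).
At L, MAX picks AM (highest: 5).
At AM, MIN picks L58 (lowest: 5).
Terminal value 5.

R0 -> C -> L -> AM -> L58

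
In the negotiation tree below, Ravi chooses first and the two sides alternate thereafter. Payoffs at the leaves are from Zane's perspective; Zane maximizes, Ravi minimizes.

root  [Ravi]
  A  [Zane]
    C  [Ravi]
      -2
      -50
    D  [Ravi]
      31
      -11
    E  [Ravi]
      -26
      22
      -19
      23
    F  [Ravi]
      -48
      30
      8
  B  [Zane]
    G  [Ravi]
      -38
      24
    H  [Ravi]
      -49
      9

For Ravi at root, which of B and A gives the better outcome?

B

G (Ravi): min(-38, 24) = -38
H (Ravi): min(-49, 9) = -49
B (Zane): max(-38, -49) = -38
C (Ravi): min(-2, -50) = -50
D (Ravi): min(31, -11) = -11
E (Ravi): min(-26, 22, -19, 23) = -26
F (Ravi): min(-48, 30, 8) = -48
A (Zane): max(-50, -11, -26, -48) = -11
Ravi prefers the lower value; B=-38, A=-11. B is better since -38 < -11.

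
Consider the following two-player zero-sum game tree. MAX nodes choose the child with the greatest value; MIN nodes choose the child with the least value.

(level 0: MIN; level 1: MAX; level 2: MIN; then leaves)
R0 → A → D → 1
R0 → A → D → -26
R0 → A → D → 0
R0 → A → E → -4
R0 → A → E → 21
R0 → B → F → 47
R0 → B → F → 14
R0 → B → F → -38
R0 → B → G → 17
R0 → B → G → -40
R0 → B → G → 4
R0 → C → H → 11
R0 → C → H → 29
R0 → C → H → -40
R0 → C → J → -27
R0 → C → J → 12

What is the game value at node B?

-38

F (MIN): min(47, 14, -38) = -38
G (MIN): min(17, -40, 4) = -40
B (MAX): max(-38, -40) = -38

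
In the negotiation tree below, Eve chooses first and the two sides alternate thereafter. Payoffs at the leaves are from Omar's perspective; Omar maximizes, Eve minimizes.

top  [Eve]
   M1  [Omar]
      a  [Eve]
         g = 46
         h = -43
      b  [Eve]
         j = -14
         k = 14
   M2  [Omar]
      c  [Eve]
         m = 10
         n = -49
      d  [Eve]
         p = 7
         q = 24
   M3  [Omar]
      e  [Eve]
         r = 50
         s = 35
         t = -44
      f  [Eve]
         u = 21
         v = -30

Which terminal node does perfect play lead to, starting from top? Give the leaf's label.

a (Eve): min(46, -43) = -43
b (Eve): min(-14, 14) = -14
M1 (Omar): max(-43, -14) = -14
c (Eve): min(10, -49) = -49
d (Eve): min(7, 24) = 7
M2 (Omar): max(-49, 7) = 7
e (Eve): min(50, 35, -44) = -44
f (Eve): min(21, -30) = -30
M3 (Omar): max(-44, -30) = -30
top (Eve): min(-14, 7, -30) = -30
At top, Eve picks M3 (lowest: -30).
At M3, Omar picks f (highest: -30).
At f, Eve picks v (lowest: -30).
Terminal value -30.

v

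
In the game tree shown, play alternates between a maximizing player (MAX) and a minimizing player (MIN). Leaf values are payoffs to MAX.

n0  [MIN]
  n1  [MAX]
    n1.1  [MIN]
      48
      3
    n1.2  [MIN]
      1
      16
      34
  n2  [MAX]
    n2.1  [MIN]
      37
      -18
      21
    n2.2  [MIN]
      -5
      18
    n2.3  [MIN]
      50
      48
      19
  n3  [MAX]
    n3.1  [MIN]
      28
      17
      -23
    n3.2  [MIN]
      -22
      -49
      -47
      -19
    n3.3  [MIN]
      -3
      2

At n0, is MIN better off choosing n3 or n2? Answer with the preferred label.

n3

n3.1 (MIN): min(28, 17, -23) = -23
n3.2 (MIN): min(-22, -49, -47, -19) = -49
n3.3 (MIN): min(-3, 2) = -3
n3 (MAX): max(-23, -49, -3) = -3
n2.1 (MIN): min(37, -18, 21) = -18
n2.2 (MIN): min(-5, 18) = -5
n2.3 (MIN): min(50, 48, 19) = 19
n2 (MAX): max(-18, -5, 19) = 19
MIN prefers the lower value; n3=-3, n2=19. n3 is better since -3 < 19.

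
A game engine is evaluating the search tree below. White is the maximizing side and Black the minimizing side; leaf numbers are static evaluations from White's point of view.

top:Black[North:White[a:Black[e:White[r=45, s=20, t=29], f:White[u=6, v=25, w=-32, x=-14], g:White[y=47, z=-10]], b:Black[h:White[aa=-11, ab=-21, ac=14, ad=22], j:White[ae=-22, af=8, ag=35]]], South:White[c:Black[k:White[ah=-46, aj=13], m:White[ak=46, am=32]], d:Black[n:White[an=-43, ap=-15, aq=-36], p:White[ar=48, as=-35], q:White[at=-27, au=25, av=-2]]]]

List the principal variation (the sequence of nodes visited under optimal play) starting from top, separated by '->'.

e (White): max(45, 20, 29) = 45
f (White): max(6, 25, -32, -14) = 25
g (White): max(47, -10) = 47
a (Black): min(45, 25, 47) = 25
h (White): max(-11, -21, 14, 22) = 22
j (White): max(-22, 8, 35) = 35
b (Black): min(22, 35) = 22
North (White): max(25, 22) = 25
k (White): max(-46, 13) = 13
m (White): max(46, 32) = 46
c (Black): min(13, 46) = 13
n (White): max(-43, -15, -36) = -15
p (White): max(48, -35) = 48
q (White): max(-27, 25, -2) = 25
d (Black): min(-15, 48, 25) = -15
South (White): max(13, -15) = 13
top (Black): min(25, 13) = 13
At top, Black picks South (lowest: 13).
At South, White picks c (highest: 13).
At c, Black picks k (lowest: 13).
At k, White picks aj (highest: 13).
Terminal value 13.

top -> South -> c -> k -> aj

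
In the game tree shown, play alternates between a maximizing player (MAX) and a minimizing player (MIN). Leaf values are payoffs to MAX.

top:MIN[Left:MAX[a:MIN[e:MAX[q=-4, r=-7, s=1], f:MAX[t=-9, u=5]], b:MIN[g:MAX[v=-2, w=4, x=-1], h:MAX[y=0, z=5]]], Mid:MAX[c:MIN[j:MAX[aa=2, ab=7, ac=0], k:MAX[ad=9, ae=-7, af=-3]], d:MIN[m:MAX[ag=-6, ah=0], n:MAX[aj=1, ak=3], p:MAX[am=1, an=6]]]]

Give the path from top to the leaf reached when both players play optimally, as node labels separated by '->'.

e (MAX): max(-4, -7, 1) = 1
f (MAX): max(-9, 5) = 5
a (MIN): min(1, 5) = 1
g (MAX): max(-2, 4, -1) = 4
h (MAX): max(0, 5) = 5
b (MIN): min(4, 5) = 4
Left (MAX): max(1, 4) = 4
j (MAX): max(2, 7, 0) = 7
k (MAX): max(9, -7, -3) = 9
c (MIN): min(7, 9) = 7
m (MAX): max(-6, 0) = 0
n (MAX): max(1, 3) = 3
p (MAX): max(1, 6) = 6
d (MIN): min(0, 3, 6) = 0
Mid (MAX): max(7, 0) = 7
top (MIN): min(4, 7) = 4
At top, MIN picks Left (lowest: 4).
At Left, MAX picks b (highest: 4).
At b, MIN picks g (lowest: 4).
At g, MAX picks w (highest: 4).
Terminal value 4.

top -> Left -> b -> g -> w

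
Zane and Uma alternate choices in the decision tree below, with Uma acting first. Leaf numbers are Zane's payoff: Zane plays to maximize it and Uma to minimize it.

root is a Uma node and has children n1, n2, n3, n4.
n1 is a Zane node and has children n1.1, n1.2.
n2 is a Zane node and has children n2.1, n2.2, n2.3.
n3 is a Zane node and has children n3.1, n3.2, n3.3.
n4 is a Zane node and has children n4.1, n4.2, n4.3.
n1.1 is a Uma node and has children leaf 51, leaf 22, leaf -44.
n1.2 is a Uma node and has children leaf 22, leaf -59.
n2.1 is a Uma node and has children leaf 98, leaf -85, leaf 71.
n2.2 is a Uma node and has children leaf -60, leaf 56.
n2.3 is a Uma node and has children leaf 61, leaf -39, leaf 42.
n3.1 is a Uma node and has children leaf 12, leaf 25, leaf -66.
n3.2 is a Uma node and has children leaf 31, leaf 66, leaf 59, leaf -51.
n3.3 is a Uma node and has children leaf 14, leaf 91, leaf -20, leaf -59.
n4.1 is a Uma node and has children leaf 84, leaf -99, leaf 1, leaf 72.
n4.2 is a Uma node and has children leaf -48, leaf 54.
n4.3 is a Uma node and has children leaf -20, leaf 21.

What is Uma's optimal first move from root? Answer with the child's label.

n1.1 (Uma): min(51, 22, -44) = -44
n1.2 (Uma): min(22, -59) = -59
n1 (Zane): max(-44, -59) = -44
n2.1 (Uma): min(98, -85, 71) = -85
n2.2 (Uma): min(-60, 56) = -60
n2.3 (Uma): min(61, -39, 42) = -39
n2 (Zane): max(-85, -60, -39) = -39
n3.1 (Uma): min(12, 25, -66) = -66
n3.2 (Uma): min(31, 66, 59, -51) = -51
n3.3 (Uma): min(14, 91, -20, -59) = -59
n3 (Zane): max(-66, -51, -59) = -51
n4.1 (Uma): min(84, -99, 1, 72) = -99
n4.2 (Uma): min(-48, 54) = -48
n4.3 (Uma): min(-20, 21) = -20
n4 (Zane): max(-99, -48, -20) = -20
root (Uma): min(-44, -39, -51, -20) = -51
Uma at root wants the lowest of {n1=-44, n2=-39, n3=-51, n4=-20}, so chooses n3.

n3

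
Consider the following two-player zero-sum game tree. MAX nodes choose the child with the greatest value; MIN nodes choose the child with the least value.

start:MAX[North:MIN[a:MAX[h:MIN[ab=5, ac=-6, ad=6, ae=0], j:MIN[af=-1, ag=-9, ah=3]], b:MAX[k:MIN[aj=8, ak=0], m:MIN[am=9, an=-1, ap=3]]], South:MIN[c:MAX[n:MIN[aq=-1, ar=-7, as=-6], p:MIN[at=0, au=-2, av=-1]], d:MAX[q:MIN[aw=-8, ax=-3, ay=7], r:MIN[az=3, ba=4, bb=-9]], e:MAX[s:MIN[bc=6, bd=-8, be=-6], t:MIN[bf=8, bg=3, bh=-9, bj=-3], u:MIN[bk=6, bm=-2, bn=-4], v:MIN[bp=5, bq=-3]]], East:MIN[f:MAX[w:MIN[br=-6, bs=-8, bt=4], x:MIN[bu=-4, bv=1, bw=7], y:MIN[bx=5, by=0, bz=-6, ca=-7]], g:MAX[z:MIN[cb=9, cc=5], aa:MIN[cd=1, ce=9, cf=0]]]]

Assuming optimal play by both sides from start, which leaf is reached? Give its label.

bu

h (MIN): min(5, -6, 6, 0) = -6
j (MIN): min(-1, -9, 3) = -9
a (MAX): max(-6, -9) = -6
k (MIN): min(8, 0) = 0
m (MIN): min(9, -1, 3) = -1
b (MAX): max(0, -1) = 0
North (MIN): min(-6, 0) = -6
n (MIN): min(-1, -7, -6) = -7
p (MIN): min(0, -2, -1) = -2
c (MAX): max(-7, -2) = -2
q (MIN): min(-8, -3, 7) = -8
r (MIN): min(3, 4, -9) = -9
d (MAX): max(-8, -9) = -8
s (MIN): min(6, -8, -6) = -8
t (MIN): min(8, 3, -9, -3) = -9
u (MIN): min(6, -2, -4) = -4
v (MIN): min(5, -3) = -3
e (MAX): max(-8, -9, -4, -3) = -3
South (MIN): min(-2, -8, -3) = -8
w (MIN): min(-6, -8, 4) = -8
x (MIN): min(-4, 1, 7) = -4
y (MIN): min(5, 0, -6, -7) = -7
f (MAX): max(-8, -4, -7) = -4
z (MIN): min(9, 5) = 5
aa (MIN): min(1, 9, 0) = 0
g (MAX): max(5, 0) = 5
East (MIN): min(-4, 5) = -4
start (MAX): max(-6, -8, -4) = -4
At start, MAX picks East (highest: -4).
At East, MIN picks f (lowest: -4).
At f, MAX picks x (highest: -4).
At x, MIN picks bu (lowest: -4).
Terminal value -4.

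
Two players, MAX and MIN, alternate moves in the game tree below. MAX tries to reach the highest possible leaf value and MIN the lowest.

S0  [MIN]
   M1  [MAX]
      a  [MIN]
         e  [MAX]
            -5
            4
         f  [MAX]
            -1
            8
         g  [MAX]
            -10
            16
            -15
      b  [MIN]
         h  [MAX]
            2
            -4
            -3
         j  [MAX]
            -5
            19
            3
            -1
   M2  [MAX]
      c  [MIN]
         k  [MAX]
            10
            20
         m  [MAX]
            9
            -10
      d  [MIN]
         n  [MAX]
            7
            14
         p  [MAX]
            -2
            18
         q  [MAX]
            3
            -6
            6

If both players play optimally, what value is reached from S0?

4

e (MAX): max(-5, 4) = 4
f (MAX): max(-1, 8) = 8
g (MAX): max(-10, 16, -15) = 16
a (MIN): min(4, 8, 16) = 4
h (MAX): max(2, -4, -3) = 2
j (MAX): max(-5, 19, 3, -1) = 19
b (MIN): min(2, 19) = 2
M1 (MAX): max(4, 2) = 4
k (MAX): max(10, 20) = 20
m (MAX): max(9, -10) = 9
c (MIN): min(20, 9) = 9
n (MAX): max(7, 14) = 14
p (MAX): max(-2, 18) = 18
q (MAX): max(3, -6, 6) = 6
d (MIN): min(14, 18, 6) = 6
M2 (MAX): max(9, 6) = 9
S0 (MIN): min(4, 9) = 4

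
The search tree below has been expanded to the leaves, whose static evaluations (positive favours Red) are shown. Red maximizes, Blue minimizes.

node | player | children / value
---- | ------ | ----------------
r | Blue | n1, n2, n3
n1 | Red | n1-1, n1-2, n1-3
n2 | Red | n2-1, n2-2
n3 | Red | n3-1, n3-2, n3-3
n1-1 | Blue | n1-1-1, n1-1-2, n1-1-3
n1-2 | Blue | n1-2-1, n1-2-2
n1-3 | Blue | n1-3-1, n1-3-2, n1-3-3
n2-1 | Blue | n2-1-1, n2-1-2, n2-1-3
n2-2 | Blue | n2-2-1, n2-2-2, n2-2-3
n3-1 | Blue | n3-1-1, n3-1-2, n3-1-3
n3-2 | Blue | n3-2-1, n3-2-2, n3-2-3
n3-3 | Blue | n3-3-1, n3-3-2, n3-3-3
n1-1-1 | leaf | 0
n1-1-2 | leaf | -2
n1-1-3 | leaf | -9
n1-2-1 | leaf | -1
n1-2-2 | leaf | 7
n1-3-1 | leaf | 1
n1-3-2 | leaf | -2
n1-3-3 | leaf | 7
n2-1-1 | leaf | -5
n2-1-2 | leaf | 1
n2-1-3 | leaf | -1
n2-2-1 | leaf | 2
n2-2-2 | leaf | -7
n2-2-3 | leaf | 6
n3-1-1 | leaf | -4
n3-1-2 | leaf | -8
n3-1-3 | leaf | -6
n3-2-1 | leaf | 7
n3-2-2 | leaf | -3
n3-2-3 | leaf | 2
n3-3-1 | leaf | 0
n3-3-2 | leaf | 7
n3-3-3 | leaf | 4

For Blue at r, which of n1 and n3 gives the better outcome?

n1-1 (Blue): min(0, -2, -9) = -9
n1-2 (Blue): min(-1, 7) = -1
n1-3 (Blue): min(1, -2, 7) = -2
n1 (Red): max(-9, -1, -2) = -1
n3-1 (Blue): min(-4, -8, -6) = -8
n3-2 (Blue): min(7, -3, 2) = -3
n3-3 (Blue): min(0, 7, 4) = 0
n3 (Red): max(-8, -3, 0) = 0
Blue prefers the lower value; n1=-1, n3=0. n1 is better since -1 < 0.

n1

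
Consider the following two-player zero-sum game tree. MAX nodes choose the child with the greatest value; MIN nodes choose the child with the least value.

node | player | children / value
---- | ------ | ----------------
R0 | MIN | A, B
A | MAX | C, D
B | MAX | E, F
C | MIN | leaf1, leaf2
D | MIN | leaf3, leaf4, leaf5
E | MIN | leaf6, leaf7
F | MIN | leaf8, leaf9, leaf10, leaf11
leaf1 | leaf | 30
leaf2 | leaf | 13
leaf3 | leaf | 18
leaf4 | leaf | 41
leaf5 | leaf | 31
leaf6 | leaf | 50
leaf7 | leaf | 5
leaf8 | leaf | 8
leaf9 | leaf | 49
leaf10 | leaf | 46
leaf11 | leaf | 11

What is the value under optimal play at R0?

8

C (MIN): min(30, 13) = 13
D (MIN): min(18, 41, 31) = 18
A (MAX): max(13, 18) = 18
E (MIN): min(50, 5) = 5
F (MIN): min(8, 49, 46, 11) = 8
B (MAX): max(5, 8) = 8
R0 (MIN): min(18, 8) = 8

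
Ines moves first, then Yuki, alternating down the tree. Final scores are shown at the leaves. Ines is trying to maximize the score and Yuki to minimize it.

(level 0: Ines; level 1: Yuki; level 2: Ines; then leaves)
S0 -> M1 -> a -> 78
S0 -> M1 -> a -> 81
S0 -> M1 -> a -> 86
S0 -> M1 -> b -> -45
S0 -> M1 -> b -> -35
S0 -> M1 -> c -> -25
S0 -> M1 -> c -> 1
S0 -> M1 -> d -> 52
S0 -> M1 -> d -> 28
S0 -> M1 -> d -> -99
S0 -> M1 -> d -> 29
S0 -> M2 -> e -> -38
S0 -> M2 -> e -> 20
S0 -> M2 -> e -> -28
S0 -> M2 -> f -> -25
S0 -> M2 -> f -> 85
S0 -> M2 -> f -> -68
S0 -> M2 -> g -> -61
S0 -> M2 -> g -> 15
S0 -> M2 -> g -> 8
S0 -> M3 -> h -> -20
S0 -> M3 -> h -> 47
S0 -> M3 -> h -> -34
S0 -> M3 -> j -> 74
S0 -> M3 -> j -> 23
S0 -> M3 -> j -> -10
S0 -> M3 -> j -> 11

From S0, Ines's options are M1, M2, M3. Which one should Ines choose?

a (Ines): max(78, 81, 86) = 86
b (Ines): max(-45, -35) = -35
c (Ines): max(-25, 1) = 1
d (Ines): max(52, 28, -99, 29) = 52
M1 (Yuki): min(86, -35, 1, 52) = -35
e (Ines): max(-38, 20, -28) = 20
f (Ines): max(-25, 85, -68) = 85
g (Ines): max(-61, 15, 8) = 15
M2 (Yuki): min(20, 85, 15) = 15
h (Ines): max(-20, 47, -34) = 47
j (Ines): max(74, 23, -10, 11) = 74
M3 (Yuki): min(47, 74) = 47
S0 (Ines): max(-35, 15, 47) = 47
Ines at S0 wants the highest of {M1=-35, M2=15, M3=47}, so chooses M3.

M3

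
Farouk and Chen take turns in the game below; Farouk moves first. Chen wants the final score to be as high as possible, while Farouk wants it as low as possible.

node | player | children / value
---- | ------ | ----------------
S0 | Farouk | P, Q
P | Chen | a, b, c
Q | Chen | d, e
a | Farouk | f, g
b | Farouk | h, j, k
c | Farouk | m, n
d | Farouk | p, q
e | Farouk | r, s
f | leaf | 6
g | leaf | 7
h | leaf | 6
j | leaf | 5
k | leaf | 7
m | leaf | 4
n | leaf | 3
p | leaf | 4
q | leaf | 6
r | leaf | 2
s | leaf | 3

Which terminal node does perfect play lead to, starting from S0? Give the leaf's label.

p

a (Farouk): min(6, 7) = 6
b (Farouk): min(6, 5, 7) = 5
c (Farouk): min(4, 3) = 3
P (Chen): max(6, 5, 3) = 6
d (Farouk): min(4, 6) = 4
e (Farouk): min(2, 3) = 2
Q (Chen): max(4, 2) = 4
S0 (Farouk): min(6, 4) = 4
At S0, Farouk picks Q (lowest: 4).
At Q, Chen picks d (highest: 4).
At d, Farouk picks p (lowest: 4).
Terminal value 4.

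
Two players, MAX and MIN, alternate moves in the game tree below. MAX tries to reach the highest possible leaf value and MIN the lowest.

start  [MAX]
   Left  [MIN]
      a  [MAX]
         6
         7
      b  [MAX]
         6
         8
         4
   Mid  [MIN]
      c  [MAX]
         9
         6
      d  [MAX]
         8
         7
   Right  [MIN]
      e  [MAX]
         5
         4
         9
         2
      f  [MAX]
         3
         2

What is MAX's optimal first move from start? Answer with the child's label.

a (MAX): max(6, 7) = 7
b (MAX): max(6, 8, 4) = 8
Left (MIN): min(7, 8) = 7
c (MAX): max(9, 6) = 9
d (MAX): max(8, 7) = 8
Mid (MIN): min(9, 8) = 8
e (MAX): max(5, 4, 9, 2) = 9
f (MAX): max(3, 2) = 3
Right (MIN): min(9, 3) = 3
start (MAX): max(7, 8, 3) = 8
MAX at start wants the highest of {Left=7, Mid=8, Right=3}, so chooses Mid.

Mid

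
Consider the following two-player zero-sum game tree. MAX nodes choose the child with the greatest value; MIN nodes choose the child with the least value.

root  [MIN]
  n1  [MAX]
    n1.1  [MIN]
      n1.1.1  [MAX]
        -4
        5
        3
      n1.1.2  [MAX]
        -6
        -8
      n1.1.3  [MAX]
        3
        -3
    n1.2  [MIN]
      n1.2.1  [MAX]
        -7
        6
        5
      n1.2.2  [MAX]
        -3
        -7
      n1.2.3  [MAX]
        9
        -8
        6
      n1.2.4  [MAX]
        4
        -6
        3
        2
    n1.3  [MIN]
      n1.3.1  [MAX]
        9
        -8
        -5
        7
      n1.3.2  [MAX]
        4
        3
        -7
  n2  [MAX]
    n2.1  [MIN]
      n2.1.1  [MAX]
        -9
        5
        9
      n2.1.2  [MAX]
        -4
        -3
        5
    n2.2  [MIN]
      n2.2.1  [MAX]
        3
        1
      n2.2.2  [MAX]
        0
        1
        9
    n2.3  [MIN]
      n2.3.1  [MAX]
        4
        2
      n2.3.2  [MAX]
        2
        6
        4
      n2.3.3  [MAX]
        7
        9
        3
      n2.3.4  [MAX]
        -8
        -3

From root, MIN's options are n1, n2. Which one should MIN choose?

n1.1.1 (MAX): max(-4, 5, 3) = 5
n1.1.2 (MAX): max(-6, -8) = -6
n1.1.3 (MAX): max(3, -3) = 3
n1.1 (MIN): min(5, -6, 3) = -6
n1.2.1 (MAX): max(-7, 6, 5) = 6
n1.2.2 (MAX): max(-3, -7) = -3
n1.2.3 (MAX): max(9, -8, 6) = 9
n1.2.4 (MAX): max(4, -6, 3, 2) = 4
n1.2 (MIN): min(6, -3, 9, 4) = -3
n1.3.1 (MAX): max(9, -8, -5, 7) = 9
n1.3.2 (MAX): max(4, 3, -7) = 4
n1.3 (MIN): min(9, 4) = 4
n1 (MAX): max(-6, -3, 4) = 4
n2.1.1 (MAX): max(-9, 5, 9) = 9
n2.1.2 (MAX): max(-4, -3, 5) = 5
n2.1 (MIN): min(9, 5) = 5
n2.2.1 (MAX): max(3, 1) = 3
n2.2.2 (MAX): max(0, 1, 9) = 9
n2.2 (MIN): min(3, 9) = 3
n2.3.1 (MAX): max(4, 2) = 4
n2.3.2 (MAX): max(2, 6, 4) = 6
n2.3.3 (MAX): max(7, 9, 3) = 9
n2.3.4 (MAX): max(-8, -3) = -3
n2.3 (MIN): min(4, 6, 9, -3) = -3
n2 (MAX): max(5, 3, -3) = 5
root (MIN): min(4, 5) = 4
MIN at root wants the lowest of {n1=4, n2=5}, so chooses n1.

n1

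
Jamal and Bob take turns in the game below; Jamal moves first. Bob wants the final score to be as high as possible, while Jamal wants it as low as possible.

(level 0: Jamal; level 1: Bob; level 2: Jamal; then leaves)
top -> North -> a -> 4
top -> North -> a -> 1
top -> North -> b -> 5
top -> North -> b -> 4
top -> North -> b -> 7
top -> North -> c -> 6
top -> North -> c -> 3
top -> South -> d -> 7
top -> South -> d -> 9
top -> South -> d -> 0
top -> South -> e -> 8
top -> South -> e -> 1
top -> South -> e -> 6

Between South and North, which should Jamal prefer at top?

South

d (Jamal): min(7, 9, 0) = 0
e (Jamal): min(8, 1, 6) = 1
South (Bob): max(0, 1) = 1
a (Jamal): min(4, 1) = 1
b (Jamal): min(5, 4, 7) = 4
c (Jamal): min(6, 3) = 3
North (Bob): max(1, 4, 3) = 4
Jamal prefers the lower value; South=1, North=4. South is better since 1 < 4.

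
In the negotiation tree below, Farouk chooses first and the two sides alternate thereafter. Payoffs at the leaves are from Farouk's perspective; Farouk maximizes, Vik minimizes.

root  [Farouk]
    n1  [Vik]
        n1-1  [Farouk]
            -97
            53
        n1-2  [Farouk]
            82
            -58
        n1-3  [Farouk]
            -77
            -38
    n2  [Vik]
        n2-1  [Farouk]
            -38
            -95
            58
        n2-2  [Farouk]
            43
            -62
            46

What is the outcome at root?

n1-1 (Farouk): max(-97, 53) = 53
n1-2 (Farouk): max(82, -58) = 82
n1-3 (Farouk): max(-77, -38) = -38
n1 (Vik): min(53, 82, -38) = -38
n2-1 (Farouk): max(-38, -95, 58) = 58
n2-2 (Farouk): max(43, -62, 46) = 46
n2 (Vik): min(58, 46) = 46
root (Farouk): max(-38, 46) = 46

46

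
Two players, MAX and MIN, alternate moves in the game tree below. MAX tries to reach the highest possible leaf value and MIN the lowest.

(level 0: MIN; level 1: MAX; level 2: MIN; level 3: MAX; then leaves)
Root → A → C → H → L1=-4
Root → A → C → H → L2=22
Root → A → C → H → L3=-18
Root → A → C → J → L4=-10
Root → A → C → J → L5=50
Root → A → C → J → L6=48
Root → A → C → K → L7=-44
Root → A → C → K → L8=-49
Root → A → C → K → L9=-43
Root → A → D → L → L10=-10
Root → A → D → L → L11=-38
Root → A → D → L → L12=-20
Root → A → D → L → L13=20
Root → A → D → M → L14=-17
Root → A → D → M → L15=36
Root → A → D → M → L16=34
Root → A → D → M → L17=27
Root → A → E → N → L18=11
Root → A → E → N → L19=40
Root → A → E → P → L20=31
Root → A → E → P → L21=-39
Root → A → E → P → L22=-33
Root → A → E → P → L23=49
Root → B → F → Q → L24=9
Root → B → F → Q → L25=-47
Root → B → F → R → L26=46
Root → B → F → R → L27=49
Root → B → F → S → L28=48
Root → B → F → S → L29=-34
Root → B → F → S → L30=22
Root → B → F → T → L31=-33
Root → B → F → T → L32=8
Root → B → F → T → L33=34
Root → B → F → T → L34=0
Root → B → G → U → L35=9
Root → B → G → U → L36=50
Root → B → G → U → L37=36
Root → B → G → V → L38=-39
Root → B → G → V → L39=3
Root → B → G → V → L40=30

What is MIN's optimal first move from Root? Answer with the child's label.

B

H (MAX): max(-4, 22, -18) = 22
J (MAX): max(-10, 50, 48) = 50
K (MAX): max(-44, -49, -43) = -43
C (MIN): min(22, 50, -43) = -43
L (MAX): max(-10, -38, -20, 20) = 20
M (MAX): max(-17, 36, 34, 27) = 36
D (MIN): min(20, 36) = 20
N (MAX): max(11, 40) = 40
P (MAX): max(31, -39, -33, 49) = 49
E (MIN): min(40, 49) = 40
A (MAX): max(-43, 20, 40) = 40
Q (MAX): max(9, -47) = 9
R (MAX): max(46, 49) = 49
S (MAX): max(48, -34, 22) = 48
T (MAX): max(-33, 8, 34, 0) = 34
F (MIN): min(9, 49, 48, 34) = 9
U (MAX): max(9, 50, 36) = 50
V (MAX): max(-39, 3, 30) = 30
G (MIN): min(50, 30) = 30
B (MAX): max(9, 30) = 30
Root (MIN): min(40, 30) = 30
MIN at Root wants the lowest of {A=40, B=30}, so chooses B.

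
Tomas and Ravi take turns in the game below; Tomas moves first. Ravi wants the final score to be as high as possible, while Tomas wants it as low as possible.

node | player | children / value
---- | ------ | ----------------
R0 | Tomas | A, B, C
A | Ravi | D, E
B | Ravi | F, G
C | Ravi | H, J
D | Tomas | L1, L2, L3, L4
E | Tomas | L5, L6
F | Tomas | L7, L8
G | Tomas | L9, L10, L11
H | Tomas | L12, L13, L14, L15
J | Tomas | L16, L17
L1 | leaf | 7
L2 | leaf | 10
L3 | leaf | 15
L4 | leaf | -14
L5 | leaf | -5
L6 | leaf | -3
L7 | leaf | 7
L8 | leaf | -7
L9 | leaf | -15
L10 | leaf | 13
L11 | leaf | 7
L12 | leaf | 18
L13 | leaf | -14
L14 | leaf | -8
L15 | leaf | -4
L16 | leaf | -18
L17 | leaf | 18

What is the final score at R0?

D (Tomas): min(7, 10, 15, -14) = -14
E (Tomas): min(-5, -3) = -5
A (Ravi): max(-14, -5) = -5
F (Tomas): min(7, -7) = -7
G (Tomas): min(-15, 13, 7) = -15
B (Ravi): max(-7, -15) = -7
H (Tomas): min(18, -14, -8, -4) = -14
J (Tomas): min(-18, 18) = -18
C (Ravi): max(-14, -18) = -14
R0 (Tomas): min(-5, -7, -14) = -14

-14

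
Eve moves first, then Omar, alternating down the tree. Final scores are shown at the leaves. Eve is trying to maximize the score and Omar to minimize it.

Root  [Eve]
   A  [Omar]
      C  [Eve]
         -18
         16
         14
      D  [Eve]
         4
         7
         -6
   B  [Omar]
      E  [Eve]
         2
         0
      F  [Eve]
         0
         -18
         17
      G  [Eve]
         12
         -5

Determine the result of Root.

C (Eve): max(-18, 16, 14) = 16
D (Eve): max(4, 7, -6) = 7
A (Omar): min(16, 7) = 7
E (Eve): max(2, 0) = 2
F (Eve): max(0, -18, 17) = 17
G (Eve): max(12, -5) = 12
B (Omar): min(2, 17, 12) = 2
Root (Eve): max(7, 2) = 7

7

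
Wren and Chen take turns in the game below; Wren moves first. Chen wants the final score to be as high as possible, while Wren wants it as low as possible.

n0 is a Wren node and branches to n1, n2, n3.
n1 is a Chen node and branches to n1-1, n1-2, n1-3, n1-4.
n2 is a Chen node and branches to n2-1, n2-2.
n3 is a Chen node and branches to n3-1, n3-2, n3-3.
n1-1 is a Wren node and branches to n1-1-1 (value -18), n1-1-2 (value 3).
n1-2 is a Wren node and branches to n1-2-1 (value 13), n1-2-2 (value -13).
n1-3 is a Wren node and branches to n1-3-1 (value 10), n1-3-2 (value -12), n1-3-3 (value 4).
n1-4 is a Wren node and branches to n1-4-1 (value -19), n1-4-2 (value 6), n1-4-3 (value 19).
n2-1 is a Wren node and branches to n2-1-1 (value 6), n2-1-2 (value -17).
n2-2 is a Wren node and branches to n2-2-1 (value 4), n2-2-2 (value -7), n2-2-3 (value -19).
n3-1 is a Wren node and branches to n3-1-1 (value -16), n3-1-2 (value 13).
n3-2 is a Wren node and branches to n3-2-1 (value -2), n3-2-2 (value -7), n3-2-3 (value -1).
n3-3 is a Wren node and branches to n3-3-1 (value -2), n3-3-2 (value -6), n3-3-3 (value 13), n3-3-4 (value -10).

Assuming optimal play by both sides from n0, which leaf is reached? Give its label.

n1-1 (Wren): min(-18, 3) = -18
n1-2 (Wren): min(13, -13) = -13
n1-3 (Wren): min(10, -12, 4) = -12
n1-4 (Wren): min(-19, 6, 19) = -19
n1 (Chen): max(-18, -13, -12, -19) = -12
n2-1 (Wren): min(6, -17) = -17
n2-2 (Wren): min(4, -7, -19) = -19
n2 (Chen): max(-17, -19) = -17
n3-1 (Wren): min(-16, 13) = -16
n3-2 (Wren): min(-2, -7, -1) = -7
n3-3 (Wren): min(-2, -6, 13, -10) = -10
n3 (Chen): max(-16, -7, -10) = -7
n0 (Wren): min(-12, -17, -7) = -17
At n0, Wren picks n2 (lowest: -17).
At n2, Chen picks n2-1 (highest: -17).
At n2-1, Wren picks n2-1-2 (lowest: -17).
Terminal value -17.

n2-1-2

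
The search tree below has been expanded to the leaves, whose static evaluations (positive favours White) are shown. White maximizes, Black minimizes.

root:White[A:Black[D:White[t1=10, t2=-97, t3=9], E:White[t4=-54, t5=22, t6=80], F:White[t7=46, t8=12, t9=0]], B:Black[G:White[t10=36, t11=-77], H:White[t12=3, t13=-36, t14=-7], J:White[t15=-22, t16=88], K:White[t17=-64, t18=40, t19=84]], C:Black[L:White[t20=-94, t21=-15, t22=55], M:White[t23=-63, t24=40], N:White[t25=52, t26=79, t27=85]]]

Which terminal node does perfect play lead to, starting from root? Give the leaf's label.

D (White): max(10, -97, 9) = 10
E (White): max(-54, 22, 80) = 80
F (White): max(46, 12, 0) = 46
A (Black): min(10, 80, 46) = 10
G (White): max(36, -77) = 36
H (White): max(3, -36, -7) = 3
J (White): max(-22, 88) = 88
K (White): max(-64, 40, 84) = 84
B (Black): min(36, 3, 88, 84) = 3
L (White): max(-94, -15, 55) = 55
M (White): max(-63, 40) = 40
N (White): max(52, 79, 85) = 85
C (Black): min(55, 40, 85) = 40
root (White): max(10, 3, 40) = 40
At root, White picks C (highest: 40).
At C, Black picks M (lowest: 40).
At M, White picks t24 (highest: 40).
Terminal value 40.

t24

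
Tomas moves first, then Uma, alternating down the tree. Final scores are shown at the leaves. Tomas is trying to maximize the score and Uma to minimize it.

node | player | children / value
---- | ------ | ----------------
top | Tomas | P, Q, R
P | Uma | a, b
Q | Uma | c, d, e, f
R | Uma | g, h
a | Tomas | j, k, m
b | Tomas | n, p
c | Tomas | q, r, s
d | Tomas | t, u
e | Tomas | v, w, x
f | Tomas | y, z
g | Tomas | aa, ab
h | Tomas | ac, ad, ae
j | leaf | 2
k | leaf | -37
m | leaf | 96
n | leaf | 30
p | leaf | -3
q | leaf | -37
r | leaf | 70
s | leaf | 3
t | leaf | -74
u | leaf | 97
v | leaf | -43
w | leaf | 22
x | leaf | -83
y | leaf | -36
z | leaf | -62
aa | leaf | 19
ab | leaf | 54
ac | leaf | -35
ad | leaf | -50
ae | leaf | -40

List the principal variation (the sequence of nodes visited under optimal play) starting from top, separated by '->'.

a (Tomas): max(2, -37, 96) = 96
b (Tomas): max(30, -3) = 30
P (Uma): min(96, 30) = 30
c (Tomas): max(-37, 70, 3) = 70
d (Tomas): max(-74, 97) = 97
e (Tomas): max(-43, 22, -83) = 22
f (Tomas): max(-36, -62) = -36
Q (Uma): min(70, 97, 22, -36) = -36
g (Tomas): max(19, 54) = 54
h (Tomas): max(-35, -50, -40) = -35
R (Uma): min(54, -35) = -35
top (Tomas): max(30, -36, -35) = 30
At top, Tomas picks P (highest: 30).
At P, Uma picks b (lowest: 30).
At b, Tomas picks n (highest: 30).
Terminal value 30.

top -> P -> b -> n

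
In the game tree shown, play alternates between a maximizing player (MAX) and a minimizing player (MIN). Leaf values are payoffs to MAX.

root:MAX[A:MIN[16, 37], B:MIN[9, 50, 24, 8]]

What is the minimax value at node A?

A (MIN): min(16, 37) = 16

16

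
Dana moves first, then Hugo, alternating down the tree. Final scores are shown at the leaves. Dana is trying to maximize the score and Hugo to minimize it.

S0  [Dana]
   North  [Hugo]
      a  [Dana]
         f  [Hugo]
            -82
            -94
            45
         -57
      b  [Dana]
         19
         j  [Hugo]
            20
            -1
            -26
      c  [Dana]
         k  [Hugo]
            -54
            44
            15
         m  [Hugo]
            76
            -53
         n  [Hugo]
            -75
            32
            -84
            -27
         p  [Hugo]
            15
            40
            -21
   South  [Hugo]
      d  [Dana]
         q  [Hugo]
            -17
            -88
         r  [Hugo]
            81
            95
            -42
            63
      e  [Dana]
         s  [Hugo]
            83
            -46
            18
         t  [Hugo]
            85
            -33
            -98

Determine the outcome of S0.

-46

f (Hugo): min(-82, -94, 45) = -94
a (Dana): max(-94, -57) = -57
j (Hugo): min(20, -1, -26) = -26
b (Dana): max(19, -26) = 19
k (Hugo): min(-54, 44, 15) = -54
m (Hugo): min(76, -53) = -53
n (Hugo): min(-75, 32, -84, -27) = -84
p (Hugo): min(15, 40, -21) = -21
c (Dana): max(-54, -53, -84, -21) = -21
North (Hugo): min(-57, 19, -21) = -57
q (Hugo): min(-17, -88) = -88
r (Hugo): min(81, 95, -42, 63) = -42
d (Dana): max(-88, -42) = -42
s (Hugo): min(83, -46, 18) = -46
t (Hugo): min(85, -33, -98) = -98
e (Dana): max(-46, -98) = -46
South (Hugo): min(-42, -46) = -46
S0 (Dana): max(-57, -46) = -46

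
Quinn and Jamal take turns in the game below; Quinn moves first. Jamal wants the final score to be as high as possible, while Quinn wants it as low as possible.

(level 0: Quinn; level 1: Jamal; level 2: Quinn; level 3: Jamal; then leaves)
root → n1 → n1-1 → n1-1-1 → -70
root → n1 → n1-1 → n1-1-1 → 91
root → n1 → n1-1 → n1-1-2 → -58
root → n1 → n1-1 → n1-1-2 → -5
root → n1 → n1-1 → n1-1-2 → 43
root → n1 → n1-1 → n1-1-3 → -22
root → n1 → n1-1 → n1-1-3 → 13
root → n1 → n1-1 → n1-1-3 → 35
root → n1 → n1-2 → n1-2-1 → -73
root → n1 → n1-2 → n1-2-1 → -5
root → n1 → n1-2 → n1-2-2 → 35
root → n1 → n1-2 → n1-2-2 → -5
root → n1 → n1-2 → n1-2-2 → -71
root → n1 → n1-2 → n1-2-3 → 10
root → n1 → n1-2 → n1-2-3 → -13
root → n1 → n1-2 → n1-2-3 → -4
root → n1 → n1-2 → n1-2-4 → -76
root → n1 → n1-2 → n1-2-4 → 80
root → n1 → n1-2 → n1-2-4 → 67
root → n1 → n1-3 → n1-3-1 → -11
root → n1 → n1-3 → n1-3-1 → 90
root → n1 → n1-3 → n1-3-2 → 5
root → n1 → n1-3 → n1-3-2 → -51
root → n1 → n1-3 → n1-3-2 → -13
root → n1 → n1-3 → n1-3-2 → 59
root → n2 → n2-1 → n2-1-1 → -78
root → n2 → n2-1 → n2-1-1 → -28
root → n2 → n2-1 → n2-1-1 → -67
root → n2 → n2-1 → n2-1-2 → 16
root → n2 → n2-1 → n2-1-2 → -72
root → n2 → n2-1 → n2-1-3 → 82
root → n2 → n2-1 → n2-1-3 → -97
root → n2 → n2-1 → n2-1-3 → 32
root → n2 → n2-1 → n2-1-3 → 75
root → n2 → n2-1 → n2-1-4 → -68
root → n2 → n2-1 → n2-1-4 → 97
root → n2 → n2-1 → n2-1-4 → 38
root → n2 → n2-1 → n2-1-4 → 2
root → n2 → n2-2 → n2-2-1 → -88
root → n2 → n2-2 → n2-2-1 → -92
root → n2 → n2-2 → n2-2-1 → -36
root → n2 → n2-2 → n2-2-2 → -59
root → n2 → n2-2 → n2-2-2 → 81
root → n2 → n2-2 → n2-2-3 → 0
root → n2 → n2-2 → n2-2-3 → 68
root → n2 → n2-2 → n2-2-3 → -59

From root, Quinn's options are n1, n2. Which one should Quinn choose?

n1-1-1 (Jamal): max(-70, 91) = 91
n1-1-2 (Jamal): max(-58, -5, 43) = 43
n1-1-3 (Jamal): max(-22, 13, 35) = 35
n1-1 (Quinn): min(91, 43, 35) = 35
n1-2-1 (Jamal): max(-73, -5) = -5
n1-2-2 (Jamal): max(35, -5, -71) = 35
n1-2-3 (Jamal): max(10, -13, -4) = 10
n1-2-4 (Jamal): max(-76, 80, 67) = 80
n1-2 (Quinn): min(-5, 35, 10, 80) = -5
n1-3-1 (Jamal): max(-11, 90) = 90
n1-3-2 (Jamal): max(5, -51, -13, 59) = 59
n1-3 (Quinn): min(90, 59) = 59
n1 (Jamal): max(35, -5, 59) = 59
n2-1-1 (Jamal): max(-78, -28, -67) = -28
n2-1-2 (Jamal): max(16, -72) = 16
n2-1-3 (Jamal): max(82, -97, 32, 75) = 82
n2-1-4 (Jamal): max(-68, 97, 38, 2) = 97
n2-1 (Quinn): min(-28, 16, 82, 97) = -28
n2-2-1 (Jamal): max(-88, -92, -36) = -36
n2-2-2 (Jamal): max(-59, 81) = 81
n2-2-3 (Jamal): max(0, 68, -59) = 68
n2-2 (Quinn): min(-36, 81, 68) = -36
n2 (Jamal): max(-28, -36) = -28
root (Quinn): min(59, -28) = -28
Quinn at root wants the lowest of {n1=59, n2=-28}, so chooses n2.

n2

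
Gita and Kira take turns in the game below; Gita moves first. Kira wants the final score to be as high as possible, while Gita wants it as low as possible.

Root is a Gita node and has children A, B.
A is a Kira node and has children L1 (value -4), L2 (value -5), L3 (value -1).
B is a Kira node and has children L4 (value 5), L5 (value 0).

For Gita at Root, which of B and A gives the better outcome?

A

B (Kira): max(5, 0) = 5
A (Kira): max(-4, -5, -1) = -1
Gita prefers the lower value; B=5, A=-1. A is better since -1 < 5.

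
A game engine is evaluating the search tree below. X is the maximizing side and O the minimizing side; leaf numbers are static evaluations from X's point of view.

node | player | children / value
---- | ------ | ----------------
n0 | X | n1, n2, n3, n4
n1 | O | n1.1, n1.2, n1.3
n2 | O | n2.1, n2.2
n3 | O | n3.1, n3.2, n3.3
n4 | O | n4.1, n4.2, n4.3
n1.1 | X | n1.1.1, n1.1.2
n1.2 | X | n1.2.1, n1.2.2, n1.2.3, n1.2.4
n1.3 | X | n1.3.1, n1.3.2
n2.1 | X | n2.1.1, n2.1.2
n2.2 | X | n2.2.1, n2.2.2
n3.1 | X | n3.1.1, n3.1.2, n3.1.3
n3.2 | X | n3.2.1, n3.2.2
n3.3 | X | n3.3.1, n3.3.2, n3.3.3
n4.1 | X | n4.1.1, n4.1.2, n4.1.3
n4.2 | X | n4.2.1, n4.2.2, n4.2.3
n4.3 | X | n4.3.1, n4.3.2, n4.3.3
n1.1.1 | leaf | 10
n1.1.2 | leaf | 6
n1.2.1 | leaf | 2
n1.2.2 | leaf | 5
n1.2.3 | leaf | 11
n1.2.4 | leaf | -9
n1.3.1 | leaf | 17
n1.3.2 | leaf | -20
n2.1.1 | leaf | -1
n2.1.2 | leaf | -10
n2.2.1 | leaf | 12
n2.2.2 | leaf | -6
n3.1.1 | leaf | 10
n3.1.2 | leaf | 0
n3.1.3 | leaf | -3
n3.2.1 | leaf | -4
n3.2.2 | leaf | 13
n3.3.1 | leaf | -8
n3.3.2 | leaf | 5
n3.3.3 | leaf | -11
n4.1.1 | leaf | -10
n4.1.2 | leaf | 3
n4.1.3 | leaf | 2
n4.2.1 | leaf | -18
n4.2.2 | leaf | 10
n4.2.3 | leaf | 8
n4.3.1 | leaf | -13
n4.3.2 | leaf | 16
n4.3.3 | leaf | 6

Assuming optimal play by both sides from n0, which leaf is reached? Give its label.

n1.1 (X): max(10, 6) = 10
n1.2 (X): max(2, 5, 11, -9) = 11
n1.3 (X): max(17, -20) = 17
n1 (O): min(10, 11, 17) = 10
n2.1 (X): max(-1, -10) = -1
n2.2 (X): max(12, -6) = 12
n2 (O): min(-1, 12) = -1
n3.1 (X): max(10, 0, -3) = 10
n3.2 (X): max(-4, 13) = 13
n3.3 (X): max(-8, 5, -11) = 5
n3 (O): min(10, 13, 5) = 5
n4.1 (X): max(-10, 3, 2) = 3
n4.2 (X): max(-18, 10, 8) = 10
n4.3 (X): max(-13, 16, 6) = 16
n4 (O): min(3, 10, 16) = 3
n0 (X): max(10, -1, 5, 3) = 10
At n0, X picks n1 (highest: 10).
At n1, O picks n1.1 (lowest: 10).
At n1.1, X picks n1.1.1 (highest: 10).
Terminal value 10.

n1.1.1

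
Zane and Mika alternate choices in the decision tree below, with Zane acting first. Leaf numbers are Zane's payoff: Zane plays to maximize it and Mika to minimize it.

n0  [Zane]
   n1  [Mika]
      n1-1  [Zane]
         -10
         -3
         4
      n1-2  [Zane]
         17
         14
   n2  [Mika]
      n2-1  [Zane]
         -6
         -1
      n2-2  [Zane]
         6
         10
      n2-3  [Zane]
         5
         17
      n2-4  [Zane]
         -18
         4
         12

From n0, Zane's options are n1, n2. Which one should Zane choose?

n1

n1-1 (Zane): max(-10, -3, 4) = 4
n1-2 (Zane): max(17, 14) = 17
n1 (Mika): min(4, 17) = 4
n2-1 (Zane): max(-6, -1) = -1
n2-2 (Zane): max(6, 10) = 10
n2-3 (Zane): max(5, 17) = 17
n2-4 (Zane): max(-18, 4, 12) = 12
n2 (Mika): min(-1, 10, 17, 12) = -1
n0 (Zane): max(4, -1) = 4
Zane at n0 wants the highest of {n1=4, n2=-1}, so chooses n1.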